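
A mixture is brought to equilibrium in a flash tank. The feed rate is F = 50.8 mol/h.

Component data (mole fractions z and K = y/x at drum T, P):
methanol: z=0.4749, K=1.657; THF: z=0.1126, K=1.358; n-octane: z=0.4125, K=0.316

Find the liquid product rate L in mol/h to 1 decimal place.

Newton iteration, ψ⁰ = 0.5:
  ψ = 0.5000: g = -0.15975, g' = -0.5723 → ψ = 0.2208
  ψ = 0.2208: g = -0.02252, g' = -0.4365 → ψ = 0.1692
  ψ = 0.1692: g = -0.00029, g' = -0.4257 → ψ = 0.1686
Converged at ψ = 0.1686.
Then V = ψ·F = 0.1686·50.8 = 8.6 mol/h and L = F − V = 42.2 mol/h.

L = 42.2 mol/h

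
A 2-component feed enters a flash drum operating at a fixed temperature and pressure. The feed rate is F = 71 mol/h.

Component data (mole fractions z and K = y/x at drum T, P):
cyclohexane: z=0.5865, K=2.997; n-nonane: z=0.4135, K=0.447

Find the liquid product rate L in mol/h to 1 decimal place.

L = 10.4 mol/h

Newton iteration, V/F⁰ = 0.5:
  V/F = 0.5000: g = 0.27001, g' = -0.8272 → V/F = 0.8264
  V/F = 0.8264: g = 0.02080, g' = -0.7619 → V/F = 0.8537
  V/F = 0.8537: g = -0.00015, g' = -0.7735 → V/F = 0.8535
Converged at V/F = 0.8535.
Then V = V/F·F = 0.8535·71 = 60.6 mol/h and L = F − V = 10.4 mol/h.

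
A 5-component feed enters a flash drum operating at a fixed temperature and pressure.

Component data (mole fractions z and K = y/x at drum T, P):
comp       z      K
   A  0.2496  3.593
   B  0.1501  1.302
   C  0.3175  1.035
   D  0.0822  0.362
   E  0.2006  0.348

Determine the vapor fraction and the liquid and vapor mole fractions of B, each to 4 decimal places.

Rachford–Rice: g(ψ) = Σ zᵢ(Kᵢ−1)/(1+ψ(Kᵢ−1)) = 0.
g(0) = ΣzᵢKᵢ − 1 = 0.5204 and g(1) = 1 − Σzᵢ/Kᵢ = -0.2950, so a root lies in (0, 1).
Newton–Raphson from ψ = 0.54:
  ψ = 0.5400: g = 0.03766, g' = -0.5828 → ψ = 0.6046
Converged at ψ = 0.6046.
Compositions from xᵢ = zᵢ/(1+ψ(Kᵢ−1)), yᵢ = Kᵢxᵢ:
  A: x = 0.0972, y = 0.3493
  B: x = 0.1269, y = 0.1653
  C: x = 0.3109, y = 0.3218
  D: x = 0.1338, y = 0.0484
  E: x = 0.3311, y = 0.1152

ψ = 0.6046, x_B = 0.1269, y_B = 0.1653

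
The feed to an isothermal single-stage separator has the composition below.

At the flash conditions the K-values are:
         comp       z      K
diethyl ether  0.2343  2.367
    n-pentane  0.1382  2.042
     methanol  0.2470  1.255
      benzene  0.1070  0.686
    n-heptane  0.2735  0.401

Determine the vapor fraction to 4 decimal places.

Let ψ = V/F and solve Σ zᵢ(Kᵢ−1)/(1+ψ(Kᵢ−1)) = 0.
Feasibility: ΣzᵢKᵢ = 1.3299, Σzᵢ/Kᵢ = 1.2015 — both > 1, two phases present.
Iterate (Newton) starting at ψ = 0.5:
  ψ = 0.5000: g = 0.06707, g' = -0.4468 → ψ = 0.6501
  ψ = 0.6501: g = -0.00106, g' = -0.4678 → ψ = 0.6478
Converged at ψ = 0.6478.

ψ = 0.6478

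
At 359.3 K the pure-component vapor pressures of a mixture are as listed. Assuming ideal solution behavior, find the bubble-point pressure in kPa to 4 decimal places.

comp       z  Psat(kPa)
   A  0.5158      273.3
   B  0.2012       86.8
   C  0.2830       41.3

Pbub = 170.1202 kPa

At the bubble point ψ → 0, so ΣzᵢKᵢ = 1 with Kᵢ = Pᵢˢᵃᵗ/P ⇒ P = ΣzᵢPᵢˢᵃᵗ.
P = 0.5158·273.3 + 0.2012·86.8 + 0.2830·41.3 = 170.1202 kPa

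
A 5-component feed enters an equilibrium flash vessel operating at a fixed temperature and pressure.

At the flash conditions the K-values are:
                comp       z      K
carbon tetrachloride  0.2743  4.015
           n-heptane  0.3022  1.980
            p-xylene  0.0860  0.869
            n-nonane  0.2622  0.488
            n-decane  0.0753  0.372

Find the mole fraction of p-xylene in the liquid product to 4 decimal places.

Let ψ = V/F and solve Σ zᵢ(Kᵢ−1)/(1+ψ(Kᵢ−1)) = 0.
g(0) = ΣzᵢKᵢ − 1 = 0.9304 and g(1) = 1 − Σzᵢ/Kᵢ = -0.0596, so a root lies in (0, 1).
Newton iteration, ψ⁰ = 0.49:
  ψ = 0.4900: g = 0.27436, g' = -0.7249 → ψ = 0.8685
  ψ = 0.8685: g = 0.03006, g' = -0.6436 → ψ = 0.9152
  ψ = 0.9152: g = -0.00050, g' = -0.6666 → ψ = 0.9144
Converged at ψ = 0.9144.
Compositions from xᵢ = zᵢ/(1+ψ(Kᵢ−1)), yᵢ = Kᵢxᵢ:
  carbon tetrachloride: x = 0.0730, y = 0.2931
  n-heptane: x = 0.1594, y = 0.3156
  p-xylene: x = 0.0977, y = 0.0849
  n-nonane: x = 0.4930, y = 0.2406
  n-decane: x = 0.1769, y = 0.0658

x_p-xylene = 0.0977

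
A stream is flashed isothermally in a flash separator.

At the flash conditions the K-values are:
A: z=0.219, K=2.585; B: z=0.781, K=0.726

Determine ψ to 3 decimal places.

Let ψ = V/F and solve Σ zᵢ(Kᵢ−1)/(1+ψ(Kᵢ−1)) = 0.
g(0) = ΣzᵢKᵢ − 1 = 0.133 and g(1) = 1 − Σzᵢ/Kᵢ = -0.160, so a root lies in (0, 1).
Iterate (Newton) starting at ψ = 0.36:
  ψ = 0.360: g = -0.0164, g' = -0.295 → ψ = 0.304
  ψ = 0.304: g = 0.0007, g' = -0.320 → ψ = 0.307
Converged at ψ = 0.307.

ψ = 0.307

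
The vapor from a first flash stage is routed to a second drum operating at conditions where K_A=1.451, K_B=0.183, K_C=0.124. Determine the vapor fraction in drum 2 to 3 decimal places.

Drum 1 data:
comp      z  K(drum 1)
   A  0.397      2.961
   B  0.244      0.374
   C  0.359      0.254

Drum 1:
Newton–Raphson from ψ₁ = 0.3:
  ψ₁ = 0.300: g = -0.0429, g' = -1.082 → ψ₁ = 0.260
  ψ₁ = 0.260: g = 0.0006, g' = -1.113 → ψ₁ = 0.261
Converged at ψ₁ = 0.261.
Drum-1 compositions:
  A: x = 0.263, y = 0.778
  B: x = 0.292, y = 0.109
  C: x = 0.446, y = 0.113
Drum-2 feed = drum-1 vapor: z₂ = (0.7777, 0.1091, 0.1132).
Drum 2:
Iterate (Newton) starting at ψ₂ = 0.53:
  ψ₂ = 0.530: g = -0.0592, g' = -0.632 → ψ₂ = 0.436
  ψ₂ = 0.436: g = -0.0059, g' = -0.514 → ψ₂ = 0.425
Converged at ψ₂ = 0.425.
  A: x = 0.653, y = 0.947
  B: x = 0.167, y = 0.031
  C: x = 0.180, y = 0.022

V/F (drum 2) = 0.425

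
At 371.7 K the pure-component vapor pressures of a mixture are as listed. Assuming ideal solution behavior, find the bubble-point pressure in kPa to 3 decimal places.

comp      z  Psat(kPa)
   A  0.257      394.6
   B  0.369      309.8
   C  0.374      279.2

Pbub = 320.149 kPa

At the bubble point ψ → 0, so ΣzᵢKᵢ = 1 with Kᵢ = Pᵢˢᵃᵗ/P ⇒ P = ΣzᵢPᵢˢᵃᵗ.
P = 0.257·394.6 + 0.369·309.8 + 0.374·279.2 = 320.149 kPa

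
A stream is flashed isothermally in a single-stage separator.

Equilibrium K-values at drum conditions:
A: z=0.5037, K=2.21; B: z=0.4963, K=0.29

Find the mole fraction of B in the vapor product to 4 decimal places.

y_B = 0.1828

Binary case is linear: z₁(K₁−1)(1+β(K₂−1)) + z₂(K₂−1)(1+β(K₁−1)) = 0
⇒ β = [z₁(K₁−1)+z₂(K₂−1)] / [−(K₁−1)(K₂−1)] = 0.25710/0.85910 = 0.2993
Compositions from xᵢ = zᵢ/(1+β(Kᵢ−1)), yᵢ = Kᵢxᵢ:
  A: x = 0.3698, y = 0.8172
  B: x = 0.6302, y = 0.1828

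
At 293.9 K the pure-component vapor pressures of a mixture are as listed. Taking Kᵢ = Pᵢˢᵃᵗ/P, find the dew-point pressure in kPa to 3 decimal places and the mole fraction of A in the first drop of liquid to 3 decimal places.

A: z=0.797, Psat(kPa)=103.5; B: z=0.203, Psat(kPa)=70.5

Pdew = 94.519 kPa, x_A = 0.728

At the dew point ψ → 1, so Σzᵢ/Kᵢ = 1 with Kᵢ = Pᵢˢᵃᵗ/P ⇒ 1/P = Σzᵢ/Pᵢˢᵃᵗ.
1/P = 0.797/103.5 + 0.203/70.5 = 0.010580 ⇒ P = 94.519 kPa
xᵢ = zᵢP/Pᵢˢᵃᵗ ⇒ x_A = 0.797·94.519/103.5 = 0.728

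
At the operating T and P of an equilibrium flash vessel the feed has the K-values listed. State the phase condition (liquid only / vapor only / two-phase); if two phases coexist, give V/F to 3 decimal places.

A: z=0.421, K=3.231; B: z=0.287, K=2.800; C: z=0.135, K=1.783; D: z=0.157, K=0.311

ΣzᵢKᵢ = 2.453; Σzᵢ/Kᵢ = 0.813.
Since Σzᵢ/Kᵢ < 1 the mixture is above its dew point — single vapor phase.

vapor only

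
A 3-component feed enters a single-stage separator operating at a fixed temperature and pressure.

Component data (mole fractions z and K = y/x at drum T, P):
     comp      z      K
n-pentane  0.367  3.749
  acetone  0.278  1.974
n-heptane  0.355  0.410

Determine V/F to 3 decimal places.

Material balance + equilibrium reduce to Σ zᵢ(Kᵢ−1)/(1+V/F(Kᵢ−1)) = 0.
Feasibility: ΣzᵢKᵢ = 2.070, Σzᵢ/Kᵢ = 1.105 — both > 1, two phases present.
Newton iteration, V/F⁰ = 0.5:
  V/F = 0.500: g = 0.3099, g' = -0.860 → V/F = 0.860
  V/F = 0.860: g = 0.0217, g' = -0.833 → V/F = 0.886
Converged at V/F = 0.886.

V/F = 0.886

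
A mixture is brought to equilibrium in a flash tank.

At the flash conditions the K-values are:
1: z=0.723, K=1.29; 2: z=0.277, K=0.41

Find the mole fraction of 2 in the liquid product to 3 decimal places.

x_2 = 0.330

Rachford–Rice: g(ψ) = Σ zᵢ(Kᵢ−1)/(1+ψ(Kᵢ−1)) = 0.
g(0) = ΣzᵢKᵢ − 1 = 0.046 and g(1) = 1 − Σzᵢ/Kᵢ = -0.236, so a root lies in (0, 1).
Binary case is linear: z₁(K₁−1)(1+ψ(K₂−1)) + z₂(K₂−1)(1+ψ(K₁−1)) = 0
⇒ ψ = [z₁(K₁−1)+z₂(K₂−1)] / [−(K₁−1)(K₂−1)] = 0.0462/0.1711 = 0.270
Compositions from xᵢ = zᵢ/(1+ψ(Kᵢ−1)), yᵢ = Kᵢxᵢ:
  1: x = 0.670, y = 0.865
  2: x = 0.330, y = 0.135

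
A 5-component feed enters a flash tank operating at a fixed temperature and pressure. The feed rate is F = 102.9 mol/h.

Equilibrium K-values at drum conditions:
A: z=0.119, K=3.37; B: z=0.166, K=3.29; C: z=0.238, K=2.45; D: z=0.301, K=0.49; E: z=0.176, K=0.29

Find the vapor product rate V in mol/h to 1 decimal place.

Material balance + equilibrium reduce to Σ zᵢ(Kᵢ−1)/(1+ψ(Kᵢ−1)) = 0.
Check two-phase: ΣzᵢKᵢ = 1.729 > 1 and Σzᵢ/Kᵢ = 1.404 > 1, so g(0) = 0.729 > 0 and g(1) = -0.404 < 0.
Newton iteration, ψ⁰ = 0.5:
  ψ = 0.500: g = 0.1066, g' = -0.852 → ψ = 0.625
  ψ = 0.625: g = 0.0010, g' = -0.849 → ψ = 0.626
Converged at ψ = 0.626.
Then V = ψ·F = 0.6263·102.9 = 64.4 mol/h and L = F − V = 38.5 mol/h.

V = 64.4 mol/h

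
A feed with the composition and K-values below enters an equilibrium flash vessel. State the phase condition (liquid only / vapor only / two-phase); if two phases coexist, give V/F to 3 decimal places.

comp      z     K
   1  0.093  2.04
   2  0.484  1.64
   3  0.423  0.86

vapor only

ΣzᵢKᵢ = 1.347; Σzᵢ/Kᵢ = 0.833.
Since Σzᵢ/Kᵢ < 1 the mixture is above its dew point — single vapor phase.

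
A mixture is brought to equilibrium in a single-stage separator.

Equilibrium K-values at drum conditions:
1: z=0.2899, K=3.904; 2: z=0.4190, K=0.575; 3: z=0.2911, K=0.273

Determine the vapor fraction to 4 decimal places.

Rachford–Rice: g(ψ) = Σ zᵢ(Kᵢ−1)/(1+ψ(Kᵢ−1)) = 0.
Feasibility: ΣzᵢKᵢ = 1.4522, Σzᵢ/Kᵢ = 1.8693 — both > 1, two phases present.
Newton–Raphson from ψ = 0.5:
  ψ = 0.5000: g = -0.21528, g' = -0.9084 → ψ = 0.2630
  ψ = 0.2630: g = 0.01515, g' = -1.1170 → ψ = 0.2766
  ψ = 0.2766: g = 0.00018, g' = -1.0901 → ψ = 0.2768
Converged at ψ = 0.2768.

ψ = 0.2768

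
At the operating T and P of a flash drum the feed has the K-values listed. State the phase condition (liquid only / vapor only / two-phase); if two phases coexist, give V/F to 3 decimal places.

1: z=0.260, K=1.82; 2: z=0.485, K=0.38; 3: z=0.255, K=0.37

ΣzᵢKᵢ = 0.752; Σzᵢ/Kᵢ = 2.108.
Since ΣzᵢKᵢ < 1 the mixture is below its bubble point — single liquid phase.

liquid only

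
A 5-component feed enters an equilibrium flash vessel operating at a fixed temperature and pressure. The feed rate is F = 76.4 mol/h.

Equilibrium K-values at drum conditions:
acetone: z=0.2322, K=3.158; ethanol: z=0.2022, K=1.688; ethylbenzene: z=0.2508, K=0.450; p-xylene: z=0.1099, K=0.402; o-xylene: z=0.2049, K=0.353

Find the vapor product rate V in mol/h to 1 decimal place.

V = 23.9 mol/h

Rachford–Rice: g(ψ) = Σ zᵢ(Kᵢ−1)/(1+ψ(Kᵢ−1)) = 0.
g(0) = ΣzᵢKᵢ − 1 = 0.3040 and g(1) = 1 − Σzᵢ/Kᵢ = -0.6045, so a root lies in (0, 1).
Newton–Raphson from ψ = 0.5:
  ψ = 0.5000: g = -0.13545, g' = -0.7149 → ψ = 0.3105
  ψ = 0.3105: g = 0.00169, g' = -0.7566 → ψ = 0.3128
Converged at ψ = 0.3128.
Then V = ψ·F = 0.3128·76.4 = 23.9 mol/h and L = F − V = 52.5 mol/h.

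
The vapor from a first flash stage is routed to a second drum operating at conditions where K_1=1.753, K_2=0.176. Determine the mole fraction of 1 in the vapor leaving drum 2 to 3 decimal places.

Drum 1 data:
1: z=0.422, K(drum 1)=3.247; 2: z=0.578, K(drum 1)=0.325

Drum 1:
Let ψ₁ = V/F and solve Σ zᵢ(Kᵢ−1)/(1+ψ₁(Kᵢ−1)) = 0.
Feasibility: ΣzᵢKᵢ = 1.558, Σzᵢ/Kᵢ = 1.908 — both > 1, two phases present.
Iterate (Newton) starting at ψ₁ = 0.58:
  ψ₁ = 0.580: g = -0.2295, g' = -1.113 → ψ₁ = 0.374
  ψ₁ = 0.374: g = -0.0064, g' = -1.100 → ψ₁ = 0.368
Converged at ψ₁ = 0.368.
Drum-1 compositions:
  1: x = 0.231, y = 0.750
  2: x = 0.769, y = 0.250
Drum-2 feed = drum-1 vapor: z₂ = (0.7501, 0.2499).
Drum 2:
Material balance + equilibrium reduce to Σ zᵢ(Kᵢ−1)/(1+ψ₂(Kᵢ−1)) = 0.
g(0) = ΣzᵢKᵢ − 1 = 0.359 and g(1) = 1 − Σzᵢ/Kᵢ = -0.848, so a root lies in (0, 1).
Binary case is linear: z₁(K₁−1)(1+ψ₂(K₂−1)) + z₂(K₂−1)(1+ψ₂(K₁−1)) = 0
⇒ ψ₂ = [z₁(K₁−1)+z₂(K₂−1)] / [−(K₁−1)(K₂−1)] = 0.3589/0.6205 = 0.578
  1: x = 0.523, y = 0.916
  2: x = 0.477, y = 0.084

y_1 (drum 2) = 0.916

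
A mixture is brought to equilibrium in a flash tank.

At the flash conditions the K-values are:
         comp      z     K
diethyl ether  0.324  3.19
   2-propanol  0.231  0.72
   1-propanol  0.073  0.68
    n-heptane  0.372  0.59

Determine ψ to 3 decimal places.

Material balance + equilibrium reduce to Σ zᵢ(Kᵢ−1)/(1+ψ(Kᵢ−1)) = 0.
g(0) = ΣzᵢKᵢ − 1 = 0.469 and g(1) = 1 − Σzᵢ/Kᵢ = -0.160, so a root lies in (0, 1).
Newton iteration, ψ⁰ = 0.43:
  ψ = 0.430: g = 0.0796, g' = -0.538 → ψ = 0.578
  ψ = 0.578: g = 0.0074, g' = -0.447 → ψ = 0.595
Converged at ψ = 0.595.

ψ = 0.595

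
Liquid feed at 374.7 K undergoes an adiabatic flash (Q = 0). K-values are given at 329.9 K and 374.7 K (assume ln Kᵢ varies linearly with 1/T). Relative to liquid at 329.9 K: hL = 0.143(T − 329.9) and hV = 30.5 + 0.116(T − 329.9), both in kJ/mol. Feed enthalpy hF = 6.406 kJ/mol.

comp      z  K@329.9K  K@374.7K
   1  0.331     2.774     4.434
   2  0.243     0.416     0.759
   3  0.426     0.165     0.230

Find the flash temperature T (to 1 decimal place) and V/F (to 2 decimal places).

T = 341.4 K, V/F = 0.16

Adiabatic flash: solve Rachford–Rice at each trial T, then check hF = ψ·hV(T) + (1−ψ)·hL(T).
  T = 329.9 K: K = (2.774, 0.416, 0.165), RR gives ψ = 0.067, H_out = 2.052 kJ/mol
  T = 374.7 K: K = (4.434, 0.759, 0.230), RR gives ψ = 0.352, H_out = 16.731 kJ/mol
  T = 352.3 K: K = (3.560, 0.573, 0.197), RR gives ψ = 0.229, H_out = 10.046 kJ/mol
  T = 341.1 K: K = (3.155, 0.491, 0.181), RR gives ψ = 0.155, H_out = 6.297 kJ/mol
  T = 346.7 K: K = (3.355, 0.531, 0.189), RR gives ψ = 0.194, H_out = 8.219 kJ/mol
  T = 343.9 K: K = (3.254, 0.511, 0.185), RR gives ψ = 0.175, H_out = 7.271 kJ/mol
  T = 342.5 K: K = (3.205, 0.501, 0.183), RR gives ψ = 0.165, H_out = 6.788 kJ/mol
Linear interpolation between T = 341.1 (H_out = 6.297) and T = 342.5 (H_out = 6.788) on hF = 6.406 gives T ≈ 341.4 K, at which ψ = 0.16.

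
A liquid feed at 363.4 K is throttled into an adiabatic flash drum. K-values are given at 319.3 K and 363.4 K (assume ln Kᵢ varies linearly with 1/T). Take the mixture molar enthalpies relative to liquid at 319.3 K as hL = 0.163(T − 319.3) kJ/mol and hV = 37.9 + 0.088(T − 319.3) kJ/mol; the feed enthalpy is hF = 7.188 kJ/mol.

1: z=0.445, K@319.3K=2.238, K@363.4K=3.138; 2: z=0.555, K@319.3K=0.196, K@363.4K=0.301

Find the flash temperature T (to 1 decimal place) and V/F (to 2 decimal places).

T = 326.4 K, V/F = 0.16

Adiabatic flash: solve Rachford–Rice at each trial T, then check hF = ψ·hV(T) + (1−ψ)·hL(T).
  T = 319.3 K: K = (2.238, 0.196), RR gives ψ = 0.105, H_out = 3.986 kJ/mol
  T = 363.4 K: K = (3.138, 0.301), RR gives ψ = 0.377, H_out = 20.231 kJ/mol
  T = 341.4 K: K = (2.680, 0.246), RR gives ψ = 0.260, H_out = 13.032 kJ/mol
  T = 330.4 K: K = (2.458, 0.221), RR gives ψ = 0.190, H_out = 8.862 kJ/mol
  T = 324.9 K: K = (2.348, 0.208), RR gives ψ = 0.150, H_out = 6.549 kJ/mol
  T = 327.6 K: K = (2.402, 0.214), RR gives ψ = 0.170, H_out = 7.707 kJ/mol
  T = 326.2 K: K = (2.374, 0.211), RR gives ψ = 0.160, H_out = 7.112 kJ/mol
Linear interpolation between T = 326.2 (H_out = 7.112) and T = 327.6 (H_out = 7.707) on hF = 7.188 gives T ≈ 326.4 K, at which ψ = 0.16.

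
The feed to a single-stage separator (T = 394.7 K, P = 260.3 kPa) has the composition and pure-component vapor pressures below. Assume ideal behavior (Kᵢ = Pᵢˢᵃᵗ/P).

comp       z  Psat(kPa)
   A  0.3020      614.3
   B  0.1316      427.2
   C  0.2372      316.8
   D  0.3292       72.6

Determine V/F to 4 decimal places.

V/F = 0.4747

Raoult's law: Kᵢ = Pᵢˢᵃᵗ/P = Pᵢˢᵃᵗ/260.3.
  K_A = 614.3/260.3 = 2.359969, K_B = 427.2/260.3 = 1.641183, K_C = 316.8/260.3 = 1.217057, K_D = 72.6/260.3 = 0.278909
Material balance + equilibrium reduce to Σ zᵢ(Kᵢ−1)/(1+V/F(Kᵢ−1)) = 0.
g(0) = ΣzᵢKᵢ − 1 = 0.3092 and g(1) = 1 − Σzᵢ/Kᵢ = -0.5834, so a root lies in (0, 1).
Newton iteration, V/F⁰ = 0.52:
  V/F = 0.5200: g = -0.02967, g' = -0.6693 → V/F = 0.4757
  V/F = 0.4757: g = -0.00060, g' = -0.6434 → V/F = 0.4747
Converged at V/F = 0.4747.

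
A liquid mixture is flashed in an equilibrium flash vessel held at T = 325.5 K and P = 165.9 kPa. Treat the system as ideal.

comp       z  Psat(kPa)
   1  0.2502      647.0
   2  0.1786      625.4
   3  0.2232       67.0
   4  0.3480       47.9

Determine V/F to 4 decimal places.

Raoult's law: Kᵢ = Pᵢˢᵃᵗ/P = Pᵢˢᵃᵗ/165.9.
  K_1 = 647.0/165.9 = 3.899940, K_2 = 625.4/165.9 = 3.769741, K_3 = 67.0/165.9 = 0.403858, K_4 = 47.9/165.9 = 0.288728
Iterate (Newton) starting at V/F = 0.53:
  V/F = 0.5300: g = -0.10537, g' = -1.1749 → V/F = 0.4403
  V/F = 0.4403: g = 0.00073, g' = -1.2030 → V/F = 0.4409
Converged at V/F = 0.4409.

V/F = 0.4409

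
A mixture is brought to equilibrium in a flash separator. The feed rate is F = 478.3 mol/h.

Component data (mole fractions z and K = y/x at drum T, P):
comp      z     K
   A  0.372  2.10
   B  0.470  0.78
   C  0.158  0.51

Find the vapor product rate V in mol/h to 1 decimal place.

Rachford–Rice: g(β) = Σ zᵢ(Kᵢ−1)/(1+β(Kᵢ−1)) = 0.
Feasibility: ΣzᵢKᵢ = 1.228, Σzᵢ/Kᵢ = 1.090 — both > 1, two phases present.
Newton–Raphson from β = 0.46:
  β = 0.460: g = 0.0567, g' = -0.290 → β = 0.656
  β = 0.656: g = 0.0028, g' = -0.265 → β = 0.666
Converged at β = 0.666.
Then V = β·F = 0.6664·478.3 = 318.7 mol/h and L = F − V = 159.6 mol/h.

V = 318.7 mol/h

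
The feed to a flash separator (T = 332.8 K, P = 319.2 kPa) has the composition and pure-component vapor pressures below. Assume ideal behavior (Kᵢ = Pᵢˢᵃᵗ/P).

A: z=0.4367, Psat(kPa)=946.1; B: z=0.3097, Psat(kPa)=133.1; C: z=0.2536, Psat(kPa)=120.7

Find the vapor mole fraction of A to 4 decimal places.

y_A = 0.6943

Raoult's law: Kᵢ = Pᵢˢᵃᵗ/P = Pᵢˢᵃᵗ/319.2.
  K_A = 946.1/319.2 = 2.963972, K_B = 133.1/319.2 = 0.416980, K_C = 120.7/319.2 = 0.378133
Material balance + equilibrium reduce to Σ zᵢ(Kᵢ−1)/(1+β(Kᵢ−1)) = 0.
g(0) = ΣzᵢKᵢ − 1 = 0.5194 and g(1) = 1 − Σzᵢ/Kᵢ = -0.5607, so a root lies in (0, 1).
Newton iteration, β⁰ = 0.49:
  β = 0.4900: g = -0.04253, g' = -0.8466 → β = 0.4398
  β = 0.4398: g = 0.00032, g' = -0.8611 → β = 0.4401
Converged at β = 0.4401.
Compositions from xᵢ = zᵢ/(1+β(Kᵢ−1)), yᵢ = Kᵢxᵢ:
  A: x = 0.2342, y = 0.6943
  B: x = 0.4166, y = 0.1737
  C: x = 0.3492, y = 0.1320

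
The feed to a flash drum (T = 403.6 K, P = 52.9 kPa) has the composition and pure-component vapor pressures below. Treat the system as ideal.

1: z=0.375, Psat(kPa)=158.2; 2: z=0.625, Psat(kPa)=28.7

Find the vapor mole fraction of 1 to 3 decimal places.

y_1 = 0.559

Raoult's law: Kᵢ = Pᵢˢᵃᵗ/P = Pᵢˢᵃᵗ/52.9.
  K_1 = 158.2/52.9 = 2.99055, K_2 = 28.7/52.9 = 0.54253
Newton iteration, β⁰ = 0.5:
  β = 0.500: g = 0.0034, g' = -0.593 → β = 0.506
Converged at β = 0.506.
Compositions from xᵢ = zᵢ/(1+β(Kᵢ−1)), yᵢ = Kᵢxᵢ:
  1: x = 0.187, y = 0.559
  2: x = 0.813, y = 0.441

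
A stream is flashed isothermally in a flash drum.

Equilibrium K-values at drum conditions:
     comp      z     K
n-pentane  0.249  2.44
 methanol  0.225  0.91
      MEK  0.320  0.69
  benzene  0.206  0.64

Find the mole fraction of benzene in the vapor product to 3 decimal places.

y_benzene = 0.156

Material balance + equilibrium reduce to Σ zᵢ(Kᵢ−1)/(1+ψ(Kᵢ−1)) = 0.
Check two-phase: ΣzᵢKᵢ = 1.165 > 1 and Σzᵢ/Kᵢ = 1.135 > 1, so g(0) = 0.165 > 0 and g(1) = -0.135 < 0.
Iterate (Newton) starting at ψ = 0.52:
  ψ = 0.520: g = -0.0257, g' = -0.255 → ψ = 0.419
  ψ = 0.419: g = 0.0012, g' = -0.280 → ψ = 0.423
Converged at ψ = 0.423.
Compositions from xᵢ = zᵢ/(1+ψ(Kᵢ−1)), yᵢ = Kᵢxᵢ:
  n-pentane: x = 0.155, y = 0.377
  methanol: x = 0.234, y = 0.213
  MEK: x = 0.368, y = 0.254
  benzene: x = 0.243, y = 0.156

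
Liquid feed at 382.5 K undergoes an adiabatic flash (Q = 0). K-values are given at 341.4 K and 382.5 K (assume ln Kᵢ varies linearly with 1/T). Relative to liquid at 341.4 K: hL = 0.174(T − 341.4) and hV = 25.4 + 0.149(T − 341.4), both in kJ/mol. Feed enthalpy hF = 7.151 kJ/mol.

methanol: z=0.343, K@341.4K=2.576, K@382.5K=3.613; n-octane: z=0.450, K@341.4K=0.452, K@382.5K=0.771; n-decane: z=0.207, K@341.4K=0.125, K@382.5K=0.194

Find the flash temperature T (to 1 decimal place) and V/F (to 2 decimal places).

Adiabatic flash: solve Rachford–Rice at each trial T, then check hF = ψ·hV(T) + (1−ψ)·hL(T).
  T = 341.4 K: K = (2.576, 0.452, 0.125), RR gives ψ = 0.108, H_out = 2.738 kJ/mol
  T = 382.5 K: K = (3.613, 0.771, 0.194), RR gives ψ = 0.491, H_out = 19.129 kJ/mol
  T = 361.9 K: K = (3.079, 0.599, 0.158), RR gives ψ = 0.301, H_out = 11.051 kJ/mol
  T = 351.6 K: K = (2.822, 0.522, 0.141), RR gives ψ = 0.206, H_out = 6.949 kJ/mol
  T = 356.8 K: K = (2.951, 0.560, 0.149), RR gives ψ = 0.254, H_out = 9.031 kJ/mol
  T = 354.2 K: K = (2.886, 0.541, 0.145), RR gives ψ = 0.230, H_out = 7.994 kJ/mol
  T = 352.9 K: K = (2.854, 0.531, 0.143), RR gives ψ = 0.218, H_out = 7.473 kJ/mol
Linear interpolation between T = 351.6 (H_out = 6.949) and T = 352.9 (H_out = 7.473) on hF = 7.151 gives T ≈ 352.1 K, at which ψ = 0.21.

T = 352.1 K, V/F = 0.21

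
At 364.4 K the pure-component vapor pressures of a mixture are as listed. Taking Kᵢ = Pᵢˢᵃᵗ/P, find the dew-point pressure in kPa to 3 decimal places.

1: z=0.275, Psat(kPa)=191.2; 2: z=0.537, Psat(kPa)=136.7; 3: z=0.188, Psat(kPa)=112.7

At the dew point ψ → 1, so Σzᵢ/Kᵢ = 1 with Kᵢ = Pᵢˢᵃᵗ/P ⇒ 1/P = Σzᵢ/Pᵢˢᵃᵗ.
1/P = 0.275/191.2 + 0.537/136.7 + 0.188/112.7 = 0.007035 ⇒ P = 142.152 kPa

Pdew = 142.152 kPa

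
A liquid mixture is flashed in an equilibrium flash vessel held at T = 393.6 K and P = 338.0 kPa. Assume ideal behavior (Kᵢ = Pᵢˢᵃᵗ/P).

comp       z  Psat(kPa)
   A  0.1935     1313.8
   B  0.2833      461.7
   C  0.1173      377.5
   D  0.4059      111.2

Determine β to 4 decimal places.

Raoult's law: Kᵢ = Pᵢˢᵃᵗ/P = Pᵢˢᵃᵗ/338.0.
  K_A = 1313.8/338.0 = 3.886982, K_B = 461.7/338.0 = 1.365976, K_C = 377.5/338.0 = 1.116864, K_D = 111.2/338.0 = 0.328994
Iterate (Newton) starting at β = 0.5:
  β = 0.5000: g = -0.08066, g' = -0.7125 → β = 0.3868
Converged at β = 0.3868.

β = 0.3868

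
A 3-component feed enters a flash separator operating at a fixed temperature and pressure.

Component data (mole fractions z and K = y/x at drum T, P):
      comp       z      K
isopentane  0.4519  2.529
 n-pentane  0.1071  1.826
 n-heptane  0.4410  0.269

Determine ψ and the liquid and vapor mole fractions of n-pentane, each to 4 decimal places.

Rachford–Rice: g(ψ) = Σ zᵢ(Kᵢ−1)/(1+ψ(Kᵢ−1)) = 0.
Feasibility: ΣzᵢKᵢ = 1.4570, Σzᵢ/Kᵢ = 1.8767 — both > 1, two phases present.
Newton iteration, ψ⁰ = 0.48:
  ψ = 0.4800: g = -0.03479, g' = -0.9481 → ψ = 0.4433
  ψ = 0.4433: g = -0.00035, g' = -0.9302 → ψ = 0.4429
Converged at ψ = 0.4429.
Compositions from xᵢ = zᵢ/(1+ψ(Kᵢ−1)), yᵢ = Kᵢxᵢ:
  isopentane: x = 0.2694, y = 0.6814
  n-pentane: x = 0.0784, y = 0.1432
  n-heptane: x = 0.6522, y = 0.1754

ψ = 0.4429, x_n-pentane = 0.0784, y_n-pentane = 0.1432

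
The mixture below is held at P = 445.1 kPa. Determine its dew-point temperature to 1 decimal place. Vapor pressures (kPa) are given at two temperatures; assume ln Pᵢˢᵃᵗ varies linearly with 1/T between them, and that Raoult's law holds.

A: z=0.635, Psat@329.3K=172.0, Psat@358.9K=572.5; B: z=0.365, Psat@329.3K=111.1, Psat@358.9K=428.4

Dew-point temperature: Σzᵢ·P/Pᵢˢᵃᵗ(T) = 1. Interpolate ln Pᵢˢᵃᵗ = aᵢ + bᵢ/T.
  T = 329.3 K: ΣzᵢP/Pᵢˢᵃᵗ = 3.1055
  T = 358.9 K: ΣzᵢP/Pᵢˢᵃᵗ = 0.8729
  T = 344.1 K: ΣzᵢP/Pᵢˢᵃᵗ = 1.6011
  T = 351.5 K: ΣzᵢP/Pᵢˢᵃᵗ = 1.1745
  T = 355.2 K: ΣzᵢP/Pᵢˢᵃᵗ = 1.0109
  T = 357.0 K: ΣzᵢP/Pᵢˢᵃᵗ = 0.9409
Interpolating between 355.2 K and 357.0 K gives T ≈ 355.5 K.

T = 355.5 K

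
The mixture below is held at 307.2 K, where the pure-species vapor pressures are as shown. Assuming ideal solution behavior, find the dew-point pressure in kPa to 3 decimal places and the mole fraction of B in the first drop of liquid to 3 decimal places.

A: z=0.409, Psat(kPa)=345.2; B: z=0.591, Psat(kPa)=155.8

At the dew point ψ → 1, so Σzᵢ/Kᵢ = 1 with Kᵢ = Pᵢˢᵃᵗ/P ⇒ 1/P = Σzᵢ/Pᵢˢᵃᵗ.
1/P = 0.409/345.2 + 0.591/155.8 = 0.004978 ⇒ P = 200.878 kPa
xᵢ = zᵢP/Pᵢˢᵃᵗ ⇒ x_B = 0.591·200.878/155.8 = 0.762

Pdew = 200.878 kPa, x_B = 0.762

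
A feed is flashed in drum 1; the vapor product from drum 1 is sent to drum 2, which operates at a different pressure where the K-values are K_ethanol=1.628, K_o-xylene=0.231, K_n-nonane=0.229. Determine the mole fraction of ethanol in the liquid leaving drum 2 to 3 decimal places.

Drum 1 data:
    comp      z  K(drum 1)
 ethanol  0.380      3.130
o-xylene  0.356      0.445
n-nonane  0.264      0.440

Drum 1:
Newton iteration, ψ₁⁰ = 0.5:
  ψ₁ = 0.500: g = -0.0868, g' = -0.774 → ψ₁ = 0.388
  ψ₁ = 0.388: g = 0.0026, g' = -0.830 → ψ₁ = 0.391
Converged at ψ₁ = 0.391.
Drum-1 compositions:
  ethanol: x = 0.207, y = 0.649
  o-xylene: x = 0.455, y = 0.202
  n-nonane: x = 0.338, y = 0.149
Drum-2 feed = drum-1 vapor: z₂ = (0.6490, 0.2023, 0.1487).
Drum 2:
Let ψ₂ = V/F and solve Σ zᵢ(Kᵢ−1)/(1+ψ₂(Kᵢ−1)) = 0.
Check two-phase: ΣzᵢKᵢ = 1.137 > 1 and Σzᵢ/Kᵢ = 1.924 > 1, so g(0) = 0.137 > 0 and g(1) = -0.924 < 0.
Newton iteration, ψ₂⁰ = 0.5:
  ψ₂ = 0.500: g = -0.1292, g' = -0.698 → ψ₂ = 0.315
  ψ₂ = 0.315: g = -0.0165, g' = -0.541 → ψ₂ = 0.284
Converged at ψ₂ = 0.284.
  ethanol: x = 0.551, y = 0.897
  o-xylene: x = 0.259, y = 0.060
  n-nonane: x = 0.190, y = 0.044

x_ethanol (drum 2) = 0.551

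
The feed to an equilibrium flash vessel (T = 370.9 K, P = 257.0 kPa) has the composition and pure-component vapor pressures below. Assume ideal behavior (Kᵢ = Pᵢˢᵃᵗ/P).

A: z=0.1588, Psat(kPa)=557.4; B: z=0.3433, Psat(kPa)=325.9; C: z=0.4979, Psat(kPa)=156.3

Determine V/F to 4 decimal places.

V/F = 0.3064

Raoult's law: Kᵢ = Pᵢˢᵃᵗ/P = Pᵢˢᵃᵗ/257.0.
  K_A = 557.4/257.0 = 2.168872, K_B = 325.9/257.0 = 1.268093, K_C = 156.3/257.0 = 0.608171
Material balance + equilibrium reduce to Σ zᵢ(Kᵢ−1)/(1+V/F(Kᵢ−1)) = 0.
Check two-phase: ΣzᵢKᵢ = 1.0826 > 1 and Σzᵢ/Kᵢ = 1.1626 > 1, so g(0) = 0.0826 > 0 and g(1) = -0.1626 < 0.
Newton iteration, V/F⁰ = 0.5:
  V/F = 0.5000: g = -0.04432, g' = -0.2238 → V/F = 0.3020
  V/F = 0.3020: g = 0.00105, g' = -0.2380 → V/F = 0.3064
Converged at V/F = 0.3064.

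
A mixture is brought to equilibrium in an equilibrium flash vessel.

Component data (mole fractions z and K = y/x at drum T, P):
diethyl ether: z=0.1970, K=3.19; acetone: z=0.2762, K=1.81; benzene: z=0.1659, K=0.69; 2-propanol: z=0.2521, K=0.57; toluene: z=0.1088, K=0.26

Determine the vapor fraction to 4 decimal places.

ψ = 0.5693

Material balance + equilibrium reduce to Σ zᵢ(Kᵢ−1)/(1+ψ(Kᵢ−1)) = 0.
g(0) = ΣzᵢKᵢ − 1 = 0.4148 and g(1) = 1 − Σzᵢ/Kᵢ = -0.3155, so a root lies in (0, 1).
Newton–Raphson from ψ = 0.61:
  ψ = 0.6100: g = -0.02270, g' = -0.5622 → ψ = 0.5696
  ψ = 0.5696: g = -0.00016, g' = -0.5552 → ψ = 0.5693
Converged at ψ = 0.5693.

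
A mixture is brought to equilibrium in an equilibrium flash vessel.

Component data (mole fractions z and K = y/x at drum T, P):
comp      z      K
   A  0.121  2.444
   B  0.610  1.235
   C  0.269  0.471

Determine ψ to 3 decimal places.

ψ = 0.641

Material balance + equilibrium reduce to Σ zᵢ(Kᵢ−1)/(1+ψ(Kᵢ−1)) = 0.
Check two-phase: ΣzᵢKᵢ = 1.176 > 1 and Σzᵢ/Kᵢ = 1.115 > 1, so g(0) = 0.176 > 0 and g(1) = -0.115 < 0.
Newton iteration, ψ⁰ = 0.5:
  ψ = 0.500: g = 0.0363, g' = -0.251 → ψ = 0.644
  ψ = 0.644: g = -0.0009, g' = -0.266 → ψ = 0.641
Converged at ψ = 0.641.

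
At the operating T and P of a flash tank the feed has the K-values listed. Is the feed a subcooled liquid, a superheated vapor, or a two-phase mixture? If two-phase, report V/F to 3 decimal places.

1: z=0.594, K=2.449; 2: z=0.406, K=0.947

superheated vapor

ΣzᵢKᵢ = 1.839; Σzᵢ/Kᵢ = 0.671.
Since Σzᵢ/Kᵢ < 1 the mixture is above its dew point — single vapor phase.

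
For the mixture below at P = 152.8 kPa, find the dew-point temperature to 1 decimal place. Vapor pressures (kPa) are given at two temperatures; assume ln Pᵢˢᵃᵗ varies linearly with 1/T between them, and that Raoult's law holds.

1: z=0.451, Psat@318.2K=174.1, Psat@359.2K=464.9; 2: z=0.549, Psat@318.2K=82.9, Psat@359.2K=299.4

Dew-point temperature: Σzᵢ·P/Pᵢˢᵃᵗ(T) = 1. Interpolate ln Pᵢˢᵃᵗ = aᵢ + bᵢ/T.
  T = 318.2 K: ΣzᵢP/Pᵢˢᵃᵗ = 1.4077
  T = 359.2 K: ΣzᵢP/Pᵢˢᵃᵗ = 0.4284
  T = 338.7 K: ΣzᵢP/Pᵢˢᵃᵗ = 0.7473
  T = 328.4 K: ΣzᵢP/Pᵢˢᵃᵗ = 1.0165
  T = 333.5 K: ΣzᵢP/Pᵢˢᵃᵗ = 0.8707
  T = 330.9 K: ΣzᵢP/Pᵢˢᵃᵗ = 0.9416
  T = 329.6 K: ΣzᵢP/Pᵢˢᵃᵗ = 0.9797
Interpolating between 328.4 K and 329.6 K gives T ≈ 328.9 K.

T = 328.9 K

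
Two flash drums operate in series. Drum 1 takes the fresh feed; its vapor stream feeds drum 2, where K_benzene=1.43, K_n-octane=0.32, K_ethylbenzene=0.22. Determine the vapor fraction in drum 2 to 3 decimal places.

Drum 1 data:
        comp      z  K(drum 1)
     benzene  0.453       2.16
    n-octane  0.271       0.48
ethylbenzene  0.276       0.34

V/F (drum 2) = 0.380

Drum 1:
Newton–Raphson from ψ₁ = 0.35:
  ψ₁ = 0.350: g = -0.0354, g' = -0.621 → ψ₁ = 0.293
Converged at ψ₁ = 0.293.
Drum-1 compositions:
  benzene: x = 0.338, y = 0.730
  n-octane: x = 0.320, y = 0.153
  ethylbenzene: x = 0.342, y = 0.116
Drum-2 feed = drum-1 vapor: z₂ = (0.7302, 0.1535, 0.1164).
Drum 2:
Rachford–Rice: g(ψ₂) = Σ zᵢ(Kᵢ−1)/(1+ψ₂(Kᵢ−1)) = 0.
g(0) = ΣzᵢKᵢ − 1 = 0.119 and g(1) = 1 − Σzᵢ/Kᵢ = -0.519, so a root lies in (0, 1).
Iterate (Newton) starting at ψ₂ = 0.58:
  ψ₂ = 0.580: g = -0.0868, g' = -0.516 → ψ₂ = 0.412
  ψ₂ = 0.412: g = -0.0119, g' = -0.388 → ψ₂ = 0.381
  ψ₂ = 0.381: g = -0.0002, g' = -0.372 → ψ₂ = 0.380
Converged at ψ₂ = 0.380.
  benzene: x = 0.628, y = 0.897
  n-octane: x = 0.207, y = 0.066
  ethylbenzene: x = 0.165, y = 0.036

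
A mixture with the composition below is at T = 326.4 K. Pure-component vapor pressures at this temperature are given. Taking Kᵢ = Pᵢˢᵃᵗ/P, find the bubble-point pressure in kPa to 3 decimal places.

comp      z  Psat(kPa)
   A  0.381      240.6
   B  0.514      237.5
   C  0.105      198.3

At the bubble point ψ → 0, so ΣzᵢKᵢ = 1 with Kᵢ = Pᵢˢᵃᵗ/P ⇒ P = ΣzᵢPᵢˢᵃᵗ.
P = 0.381·240.6 + 0.514·237.5 + 0.105·198.3 = 234.565 kPa

Pbub = 234.565 kPa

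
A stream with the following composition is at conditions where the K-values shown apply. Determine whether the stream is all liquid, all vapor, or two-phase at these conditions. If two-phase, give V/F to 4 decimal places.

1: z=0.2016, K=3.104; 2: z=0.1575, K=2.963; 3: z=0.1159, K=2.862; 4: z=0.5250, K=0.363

two-phase, V/F = 0.4826

ΣzᵢKᵢ = 1.6147; Σzᵢ/Kᵢ = 1.6049.
Both exceed 1, so a two-phase solution exists.
Newton–Raphson from ψ = 0.59:
  ψ = 0.5900: g = -0.10046, g' = -0.9460 → ψ = 0.4838
  ψ = 0.4838: g = -0.00110, g' = -0.9351 → ψ = 0.4826
Converged at ψ = 0.4826.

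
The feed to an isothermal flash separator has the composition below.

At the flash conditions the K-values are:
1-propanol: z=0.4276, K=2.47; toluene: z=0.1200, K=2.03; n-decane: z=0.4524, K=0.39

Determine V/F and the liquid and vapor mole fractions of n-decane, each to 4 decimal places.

Material balance + equilibrium reduce to Σ zᵢ(Kᵢ−1)/(1+V/F(Kᵢ−1)) = 0.
g(0) = ΣzᵢKᵢ − 1 = 0.4762 and g(1) = 1 − Σzᵢ/Kᵢ = -0.3922, so a root lies in (0, 1).
Newton iteration, V/F⁰ = 0.61:
  V/F = 0.6100: g = -0.03219, g' = -0.7318 → V/F = 0.5660
  V/F = 0.5660: g = -0.00031, g' = -0.7188 → V/F = 0.5656
Converged at V/F = 0.5656.
Compositions from xᵢ = zᵢ/(1+V/F(Kᵢ−1)), yᵢ = Kᵢxᵢ:
  1-propanol: x = 0.2335, y = 0.5767
  toluene: x = 0.0758, y = 0.1539
  n-decane: x = 0.6907, y = 0.2694

V/F = 0.5656, x_n-decane = 0.6907, y_n-decane = 0.2694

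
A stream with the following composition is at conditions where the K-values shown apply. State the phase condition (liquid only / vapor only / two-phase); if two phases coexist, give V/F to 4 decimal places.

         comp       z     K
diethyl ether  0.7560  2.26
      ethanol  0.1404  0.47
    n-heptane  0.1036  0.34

ΣzᵢKᵢ = 1.8098; Σzᵢ/Kᵢ = 0.9379.
Since Σzᵢ/Kᵢ < 1 the mixture is above its dew point — single vapor phase.

vapor only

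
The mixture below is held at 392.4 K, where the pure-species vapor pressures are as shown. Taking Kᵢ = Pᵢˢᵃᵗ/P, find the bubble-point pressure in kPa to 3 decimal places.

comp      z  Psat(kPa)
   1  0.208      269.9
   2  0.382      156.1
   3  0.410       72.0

At the bubble point ψ → 0, so ΣzᵢKᵢ = 1 with Kᵢ = Pᵢˢᵃᵗ/P ⇒ P = ΣzᵢPᵢˢᵃᵗ.
P = 0.208·269.9 + 0.382·156.1 + 0.410·72.0 = 145.289 kPa

Pbub = 145.289 kPa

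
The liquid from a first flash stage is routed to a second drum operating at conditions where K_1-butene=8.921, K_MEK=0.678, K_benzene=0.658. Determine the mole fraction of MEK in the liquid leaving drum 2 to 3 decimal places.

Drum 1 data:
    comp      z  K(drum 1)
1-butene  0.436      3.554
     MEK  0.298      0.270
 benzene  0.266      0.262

x_MEK (drum 2) = 0.503

Drum 1:
Rachford–Rice: g(ψ₁) = Σ zᵢ(Kᵢ−1)/(1+ψ₁(Kᵢ−1)) = 0.
Check two-phase: ΣzᵢKᵢ = 1.700 > 1 and Σzᵢ/Kᵢ = 2.242 > 1, so g(0) = 0.700 > 0 and g(1) = -1.242 < 0.
Newton–Raphson from ψ₁ = 0.34:
  ψ₁ = 0.340: g = 0.0446, g' = -1.354 → ψ₁ = 0.373
Converged at ψ₁ = 0.373.
Drum-1 compositions:
  1-butene: x = 0.223, y = 0.793
  MEK: x = 0.410, y = 0.111
  benzene: x = 0.367, y = 0.096
Drum-2 feed = drum-1 liquid: z₂ = (0.2232, 0.4096, 0.3672).
Drum 2:
Let ψ₂ = V/F and solve Σ zᵢ(Kᵢ−1)/(1+ψ₂(Kᵢ−1)) = 0.
g(0) = ΣzᵢKᵢ − 1 = 1.510 and g(1) = 1 − Σzᵢ/Kᵢ = -0.187, so a root lies in (0, 1).
Newton iteration, ψ₂⁰ = 0.5:
  ψ₂ = 0.500: g = 0.0477, g' = -0.692 → ψ₂ = 0.569
  ψ₂ = 0.569: g = 0.0037, g' = -0.592 → ψ₂ = 0.575
Converged at ψ₂ = 0.575.
  1-butene: x = 0.040, y = 0.358
  MEK: x = 0.503, y = 0.341
  benzene: x = 0.457, y = 0.301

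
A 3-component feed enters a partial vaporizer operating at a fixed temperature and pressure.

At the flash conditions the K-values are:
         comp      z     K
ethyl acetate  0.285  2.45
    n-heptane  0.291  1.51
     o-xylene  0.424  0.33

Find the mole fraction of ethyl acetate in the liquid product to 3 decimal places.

Rachford–Rice: g(ψ) = Σ zᵢ(Kᵢ−1)/(1+ψ(Kᵢ−1)) = 0.
g(0) = ΣzᵢKᵢ − 1 = 0.278 and g(1) = 1 − Σzᵢ/Kᵢ = -0.594, so a root lies in (0, 1).
Newton iteration, ψ⁰ = 0.5:
  ψ = 0.500: g = -0.0694, g' = -0.680 → ψ = 0.398
  ψ = 0.398: g = -0.0020, g' = -0.647 → ψ = 0.395
Converged at ψ = 0.395.
Compositions from xᵢ = zᵢ/(1+ψ(Kᵢ−1)), yᵢ = Kᵢxᵢ:
  ethyl acetate: x = 0.181, y = 0.444
  n-heptane: x = 0.242, y = 0.366
  o-xylene: x = 0.577, y = 0.190

x_ethyl acetate = 0.181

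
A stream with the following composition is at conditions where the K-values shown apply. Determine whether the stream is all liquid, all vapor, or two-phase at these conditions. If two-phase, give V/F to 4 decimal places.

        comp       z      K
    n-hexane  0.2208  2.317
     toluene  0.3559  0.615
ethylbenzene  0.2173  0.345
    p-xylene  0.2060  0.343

all liquid

ΣzᵢKᵢ = 0.8761; Σzᵢ/Kᵢ = 1.9044.
Since ΣzᵢKᵢ < 1 the mixture is below its bubble point — single liquid phase.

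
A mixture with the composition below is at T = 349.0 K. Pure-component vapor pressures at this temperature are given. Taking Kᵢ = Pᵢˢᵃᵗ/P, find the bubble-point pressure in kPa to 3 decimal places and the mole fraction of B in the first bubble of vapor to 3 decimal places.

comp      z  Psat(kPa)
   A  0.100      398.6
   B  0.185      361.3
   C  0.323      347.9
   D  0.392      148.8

At the bubble point ψ → 0, so ΣzᵢKᵢ = 1 with Kᵢ = Pᵢˢᵃᵗ/P ⇒ P = ΣzᵢPᵢˢᵃᵗ.
P = 0.100·398.6 + 0.185·361.3 + 0.323·347.9 + 0.392·148.8 = 277.402 kPa
yᵢ = zᵢPᵢˢᵃᵗ/P ⇒ y_B = 0.185·361.3/277.402 = 0.241

Pbub = 277.402 kPa, y_B = 0.241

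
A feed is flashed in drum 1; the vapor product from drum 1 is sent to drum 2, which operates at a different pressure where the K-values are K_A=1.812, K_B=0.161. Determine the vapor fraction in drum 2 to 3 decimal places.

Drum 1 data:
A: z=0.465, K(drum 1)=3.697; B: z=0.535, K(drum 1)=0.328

V/F (drum 2) = 0.556

Drum 1:
Material balance + equilibrium reduce to Σ zᵢ(Kᵢ−1)/(1+ψ₁(Kᵢ−1)) = 0.
g(0) = ΣzᵢKᵢ − 1 = 0.895 and g(1) = 1 − Σzᵢ/Kᵢ = -0.757, so a root lies in (0, 1).
Binary case is linear: z₁(K₁−1)(1+ψ₁(K₂−1)) + z₂(K₂−1)(1+ψ₁(K₁−1)) = 0
⇒ ψ₁ = [z₁(K₁−1)+z₂(K₂−1)] / [−(K₁−1)(K₂−1)] = 0.8946/1.8124 = 0.494
Drum-1 compositions:
  A: x = 0.199, y = 0.737
  B: x = 0.801, y = 0.263
Drum-2 feed = drum-1 vapor: z₂ = (0.7374, 0.2626).
Drum 2:
Material balance + equilibrium reduce to Σ zᵢ(Kᵢ−1)/(1+ψ₂(Kᵢ−1)) = 0.
Check two-phase: ΣzᵢKᵢ = 1.378 > 1 and Σzᵢ/Kᵢ = 2.038 > 1, so g(0) = 0.378 > 0 and g(1) = -1.038 < 0.
Binary case is linear: z₁(K₁−1)(1+ψ₂(K₂−1)) + z₂(K₂−1)(1+ψ₂(K₁−1)) = 0
⇒ ψ₂ = [z₁(K₁−1)+z₂(K₂−1)] / [−(K₁−1)(K₂−1)] = 0.3785/0.6813 = 0.556
  A: x = 0.508, y = 0.921
  B: x = 0.492, y = 0.079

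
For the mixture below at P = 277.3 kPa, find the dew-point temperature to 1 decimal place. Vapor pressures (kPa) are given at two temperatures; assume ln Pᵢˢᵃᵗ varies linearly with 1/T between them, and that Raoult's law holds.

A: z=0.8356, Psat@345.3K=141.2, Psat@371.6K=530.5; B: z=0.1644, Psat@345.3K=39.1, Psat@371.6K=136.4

Dew-point temperature: Σzᵢ·P/Pᵢˢᵃᵗ(T) = 1. Interpolate ln Pᵢˢᵃᵗ = aᵢ + bᵢ/T.
  T = 345.3 K: ΣzᵢP/Pᵢˢᵃᵗ = 2.8070
  T = 371.6 K: ΣzᵢP/Pᵢˢᵃᵗ = 0.7710
  T = 358.5 K: ΣzᵢP/Pᵢˢᵃᵗ = 1.4329
  T = 365.1 K: ΣzᵢP/Pᵢˢᵃᵗ = 1.0427
  T = 368.4 K: ΣzᵢP/Pᵢˢᵃᵗ = 0.8934
  T = 366.8 K: ΣzᵢP/Pᵢˢᵃᵗ = 0.9626
Interpolating between 365.1 K and 366.8 K gives T ≈ 366.0 K.

T = 366.0 K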